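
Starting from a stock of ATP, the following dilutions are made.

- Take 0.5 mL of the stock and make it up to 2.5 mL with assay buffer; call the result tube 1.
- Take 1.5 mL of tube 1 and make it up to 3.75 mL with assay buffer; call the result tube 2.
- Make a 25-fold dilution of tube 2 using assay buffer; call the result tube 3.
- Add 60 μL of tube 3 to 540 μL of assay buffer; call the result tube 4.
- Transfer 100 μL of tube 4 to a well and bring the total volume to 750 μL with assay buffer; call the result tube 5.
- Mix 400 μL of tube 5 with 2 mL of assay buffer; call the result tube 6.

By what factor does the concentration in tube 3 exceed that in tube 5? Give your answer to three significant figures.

75.0

Step 1: 0.5 mL brought to 2.5 mL → factor 2.5/0.5 = 5
Step 2: 1.5 mL brought to 3.75 mL → factor 3.75/1.5 = 2.5
Step 3: 25-fold → factor 25
Step 4: 60 μL + 540 μL = 600 μL total → factor 600/60 = 10
Step 5: 100 μL brought to 750 μL → factor 750/100 = 7.5
Dilution factor to tube 3 = 312.5; to tube 5 = 23438
[tube 3]/[tube 5] = (factor to tube 5)/(factor to tube 3) = 23438/312.5 = 75.0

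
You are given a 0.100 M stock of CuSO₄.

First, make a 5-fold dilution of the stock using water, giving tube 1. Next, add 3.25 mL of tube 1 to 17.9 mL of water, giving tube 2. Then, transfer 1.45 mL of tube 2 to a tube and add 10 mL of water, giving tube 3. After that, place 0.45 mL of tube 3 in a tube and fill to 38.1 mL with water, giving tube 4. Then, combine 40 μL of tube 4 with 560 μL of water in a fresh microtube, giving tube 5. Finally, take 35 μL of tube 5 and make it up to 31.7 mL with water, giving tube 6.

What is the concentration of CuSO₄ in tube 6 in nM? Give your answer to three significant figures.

0.338 nM

Step 1: 5-fold → factor 5
Step 2: 3.25 mL + 17.9 mL = 21.15 mL total → factor 21.15/3.25 = 6.5077
Step 3: 1.45 mL + 10 mL = 11.45 mL total → factor 11.45/1.45 = 7.8966
Step 4: 0.45 mL brought to 38.1 mL → factor 38.1/0.45 = 84.667
Step 5: 40 μL + 560 μL = 600 μL total → factor 600/40 = 15
Step 6: 35 μL brought to 31.7 mL → factor 31700/35 = 905.71
Overall dilution factor = 5 × 6.5077 × 7.8966 × 84.667 × 15 × 905.71 = 2.9555 × 10^8
Final = 0.100 M / 2.9555 × 10^8 = 3.384 × 10^-10 M = 0.338 nM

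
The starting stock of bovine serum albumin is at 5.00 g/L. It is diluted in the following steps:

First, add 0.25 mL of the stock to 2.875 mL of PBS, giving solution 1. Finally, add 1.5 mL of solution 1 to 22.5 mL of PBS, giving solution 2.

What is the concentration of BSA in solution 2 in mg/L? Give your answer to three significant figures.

Step 1: 0.25 mL + 2.875 mL = 3.125 mL total → factor 3.125/0.25 = 12.5
Step 2: 1.5 mL + 22.5 mL = 24 mL total → factor 24/1.5 = 16
Overall dilution factor = 12.5 × 16 = 200
Final = 5.00 g/L / 200 = 0.02500 g/L = 25.0 mg/L

25.0 mg/L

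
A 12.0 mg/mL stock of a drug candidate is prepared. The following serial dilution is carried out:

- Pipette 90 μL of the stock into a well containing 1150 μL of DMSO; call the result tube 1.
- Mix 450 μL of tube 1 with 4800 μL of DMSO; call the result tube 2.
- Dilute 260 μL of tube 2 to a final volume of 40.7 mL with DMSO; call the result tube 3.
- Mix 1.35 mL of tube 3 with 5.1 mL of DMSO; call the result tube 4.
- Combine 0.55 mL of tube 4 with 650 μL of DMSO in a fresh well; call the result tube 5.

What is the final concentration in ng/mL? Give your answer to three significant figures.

45.7 ng/mL

Step 1: 90 μL + 1150 μL = 1240 μL total → factor 1240/90 = 13.778
Step 2: 450 μL + 4800 μL = 5250 μL total → factor 5250/450 = 11.667
Step 3: 260 μL brought to 40.7 mL → factor 40700/260 = 156.54
Step 4: 1.35 mL + 5.1 mL = 6.45 mL total → factor 6.45/1.35 = 4.7778
Step 5: 0.55 mL + 650 μL = 1.2 mL total → factor 1.2/0.55 = 2.1818
Overall dilution factor = 13.778 × 11.667 × 156.54 × 4.7778 × 2.1818 = 2.623 × 10^5
Final = 12.0 mg/mL / 2.623 × 10^5 = 4.575 × 10^-5 mg/mL = 45.7 ng/mL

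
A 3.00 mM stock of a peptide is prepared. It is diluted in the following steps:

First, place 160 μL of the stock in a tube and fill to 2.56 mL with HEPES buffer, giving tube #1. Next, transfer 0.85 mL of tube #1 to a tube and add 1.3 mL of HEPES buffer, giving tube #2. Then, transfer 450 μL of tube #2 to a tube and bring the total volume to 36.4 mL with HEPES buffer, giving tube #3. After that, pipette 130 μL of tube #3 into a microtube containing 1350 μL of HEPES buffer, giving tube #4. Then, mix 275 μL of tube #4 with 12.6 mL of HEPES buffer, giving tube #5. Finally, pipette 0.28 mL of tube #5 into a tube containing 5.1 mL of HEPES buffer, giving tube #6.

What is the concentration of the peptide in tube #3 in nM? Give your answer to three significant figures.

Step 1: 160 μL brought to 2.56 mL → factor 2560/160 = 16
Step 2: 0.85 mL + 1.3 mL = 2.15 mL total → factor 2.15/0.85 = 2.5294
Step 3: 450 μL brought to 36.4 mL → factor 36400/450 = 80.889
Dilution factor through tube #3 = 16 × 2.5294 × 80.889 = 3273.6
[tube #3] = 3.00 mM / 3273.6 = 0.0009164 mM = 916 nM

916 nM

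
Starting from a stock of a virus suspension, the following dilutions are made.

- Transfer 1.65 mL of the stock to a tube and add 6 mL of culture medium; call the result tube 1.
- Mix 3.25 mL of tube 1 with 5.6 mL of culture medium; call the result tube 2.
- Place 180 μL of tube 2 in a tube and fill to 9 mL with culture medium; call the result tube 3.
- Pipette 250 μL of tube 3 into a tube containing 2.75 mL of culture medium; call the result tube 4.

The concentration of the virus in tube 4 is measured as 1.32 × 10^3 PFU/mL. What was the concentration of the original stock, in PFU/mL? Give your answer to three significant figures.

Step 1: 1.65 mL + 6 mL = 7.65 mL total → factor 7.65/1.65 = 4.6364
Step 2: 3.25 mL + 5.6 mL = 8.85 mL total → factor 8.85/3.25 = 2.7231
Step 3: 180 μL brought to 9 mL → factor 9000/180 = 50
Step 4: 250 μL + 2.75 mL = 3000 μL total → factor 3000/250 = 12
Overall dilution factor = 4.6364 × 2.7231 × 50 × 12 = 7575.1
Stock = 1.32 × 10^3 PFU/mL × 7575.1 = 1.00 × 10^7 PFU/mL

1.00 × 10^7 PFU/mL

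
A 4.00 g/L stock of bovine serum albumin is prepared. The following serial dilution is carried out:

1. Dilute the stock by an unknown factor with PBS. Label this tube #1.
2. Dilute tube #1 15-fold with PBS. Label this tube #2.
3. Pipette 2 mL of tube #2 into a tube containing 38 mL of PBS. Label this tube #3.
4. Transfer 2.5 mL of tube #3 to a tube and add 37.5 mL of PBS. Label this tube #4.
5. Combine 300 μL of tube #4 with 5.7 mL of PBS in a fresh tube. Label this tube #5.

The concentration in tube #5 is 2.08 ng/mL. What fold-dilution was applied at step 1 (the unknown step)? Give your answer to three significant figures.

20.0-fold

Step 1: unknown factor x
Step 2: 15-fold → factor 15
Step 3: 2 mL + 38 mL = 40 mL total → factor 40/2 = 20
Step 4: 2.5 mL + 37.5 mL = 40 mL total → factor 40/2.5 = 16
Step 5: 300 μL + 5.7 mL = 6000 μL total → factor 6000/300 = 20
Product of known-step factors = 96000
Overall factor = 4.00 g/L / (2.08 ng/mL) = 1.9231 × 10^6
x = 1.9231 × 10^6 / 96000 = 20.0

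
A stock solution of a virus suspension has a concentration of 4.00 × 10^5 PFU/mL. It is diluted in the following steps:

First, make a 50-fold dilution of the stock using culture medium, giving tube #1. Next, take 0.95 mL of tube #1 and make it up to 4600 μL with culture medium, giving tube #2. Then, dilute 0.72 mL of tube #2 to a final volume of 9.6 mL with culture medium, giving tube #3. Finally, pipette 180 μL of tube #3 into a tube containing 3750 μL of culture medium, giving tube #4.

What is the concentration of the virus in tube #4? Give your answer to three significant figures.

5.68 PFU/mL

Step 1: 50-fold → factor 50
Step 2: 0.95 mL brought to 4600 μL → factor 4.6/0.95 = 4.8421
Step 3: 0.72 mL brought to 9.6 mL → factor 9.6/0.72 = 13.333
Step 4: 180 μL + 3750 μL = 3930 μL total → factor 3930/180 = 21.833
Overall dilution factor = 50 × 4.8421 × 13.333 × 21.833 = 70480
Final = 4.00 × 10^5 PFU/mL / 70480 = 5.68 PFU/mL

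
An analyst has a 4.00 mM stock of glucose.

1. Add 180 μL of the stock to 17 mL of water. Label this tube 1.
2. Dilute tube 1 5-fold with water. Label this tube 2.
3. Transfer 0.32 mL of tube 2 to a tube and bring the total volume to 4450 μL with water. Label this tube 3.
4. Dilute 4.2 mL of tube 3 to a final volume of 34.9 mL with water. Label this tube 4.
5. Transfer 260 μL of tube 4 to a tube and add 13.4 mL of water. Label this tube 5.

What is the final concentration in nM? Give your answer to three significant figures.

1.38 nM

Step 1: 180 μL + 17 mL = 17180 μL total → factor 17180/180 = 95.444
Step 2: 5-fold → factor 5
Step 3: 0.32 mL brought to 4450 μL → factor 4.45/0.32 = 13.906
Step 4: 4.2 mL brought to 34.9 mL → factor 34.9/4.2 = 8.3095
Step 5: 260 μL + 13.4 mL = 13660 μL total → factor 13660/260 = 52.538
Overall dilution factor = 95.444 × 5 × 13.906 × 8.3095 × 52.538 = 2.8972 × 10^6
Final = 4.00 mM / 2.8972 × 10^6 = 1.381 × 10^-6 mM = 1.38 nM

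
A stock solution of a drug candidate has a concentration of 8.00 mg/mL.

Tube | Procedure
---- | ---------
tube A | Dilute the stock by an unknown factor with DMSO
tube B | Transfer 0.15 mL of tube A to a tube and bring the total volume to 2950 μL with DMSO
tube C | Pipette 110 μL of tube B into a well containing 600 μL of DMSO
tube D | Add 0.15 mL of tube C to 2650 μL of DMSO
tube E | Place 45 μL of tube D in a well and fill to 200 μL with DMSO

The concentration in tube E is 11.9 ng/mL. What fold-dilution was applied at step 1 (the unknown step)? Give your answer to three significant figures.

63.8-fold

Step 1: unknown factor x
Step 2: 0.15 mL brought to 2950 μL → factor 2.95/0.15 = 19.667
Step 3: 110 μL + 600 μL = 710 μL total → factor 710/110 = 6.4545
Step 4: 0.15 mL + 2650 μL = 2.8 mL total → factor 2.8/0.15 = 18.667
Step 5: 45 μL brought to 200 μL → factor 200/45 = 4.4444
Product of known-step factors = 10531
Overall factor = 8.00 mg/mL / (11.9 ng/mL) = 6.7227 × 10^5
x = 6.7227 × 10^5 / 10531 = 63.8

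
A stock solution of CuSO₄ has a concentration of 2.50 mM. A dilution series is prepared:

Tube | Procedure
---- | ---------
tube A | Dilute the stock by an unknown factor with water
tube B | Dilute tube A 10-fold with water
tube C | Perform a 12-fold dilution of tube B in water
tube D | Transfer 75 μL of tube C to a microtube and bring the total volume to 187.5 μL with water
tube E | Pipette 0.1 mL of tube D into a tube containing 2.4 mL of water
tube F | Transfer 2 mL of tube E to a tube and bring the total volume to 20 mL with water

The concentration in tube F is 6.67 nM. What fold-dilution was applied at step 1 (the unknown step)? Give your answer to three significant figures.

5.00-fold

Step 1: unknown factor x
Step 2: 10-fold → factor 10
Step 3: 12-fold → factor 12
Step 4: 75 μL brought to 187.5 μL → factor 187.5/75 = 2.5
Step 5: 0.1 mL + 2.4 mL = 2.5 mL total → factor 2.5/0.1 = 25
Step 6: 2 mL brought to 20 mL → factor 20/2 = 10
Product of known-step factors = 75000
Overall factor = 2.50 mM / (6.67 nM) = 3.7481 × 10^5
x = 3.7481 × 10^5 / 75000 = 5.00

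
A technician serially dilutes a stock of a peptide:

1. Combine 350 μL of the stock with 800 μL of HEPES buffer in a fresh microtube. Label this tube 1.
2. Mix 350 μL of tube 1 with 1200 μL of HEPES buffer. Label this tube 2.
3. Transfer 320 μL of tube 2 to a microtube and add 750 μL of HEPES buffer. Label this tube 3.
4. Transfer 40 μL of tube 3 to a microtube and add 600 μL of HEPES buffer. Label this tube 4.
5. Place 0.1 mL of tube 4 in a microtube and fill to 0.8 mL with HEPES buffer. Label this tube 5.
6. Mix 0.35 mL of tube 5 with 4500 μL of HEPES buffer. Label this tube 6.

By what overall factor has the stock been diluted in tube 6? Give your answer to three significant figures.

Step 1: 350 μL + 800 μL = 1150 μL total → factor 1150/350 = 3.2857
Step 2: 350 μL + 1200 μL = 1550 μL total → factor 1550/350 = 4.4286
Step 3: 320 μL + 750 μL = 1070 μL total → factor 1070/320 = 3.3438
Step 4: 40 μL + 600 μL = 640 μL total → factor 640/40 = 16
Step 5: 0.1 mL brought to 0.8 mL → factor 0.8/0.1 = 8
Step 6: 0.35 mL + 4500 μL = 4.85 mL total → factor 4.85/0.35 = 13.857
Overall dilution factor = 3.2857 × 4.4286 × 3.3438 × 16 × 8 × 13.857 = 86300

8.63 × 10^4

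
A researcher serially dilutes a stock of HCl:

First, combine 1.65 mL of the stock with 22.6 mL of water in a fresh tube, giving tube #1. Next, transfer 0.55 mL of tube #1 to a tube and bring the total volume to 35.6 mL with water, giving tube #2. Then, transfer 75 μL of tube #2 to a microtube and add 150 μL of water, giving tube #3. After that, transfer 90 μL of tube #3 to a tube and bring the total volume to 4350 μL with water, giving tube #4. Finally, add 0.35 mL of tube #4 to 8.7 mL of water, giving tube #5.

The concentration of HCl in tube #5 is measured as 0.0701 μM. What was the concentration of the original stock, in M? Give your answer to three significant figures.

0.250 M

Step 1: 1.65 mL + 22.6 mL = 24.25 mL total → factor 24.25/1.65 = 14.697
Step 2: 0.55 mL brought to 35.6 mL → factor 35.6/0.55 = 64.727
Step 3: 75 μL + 150 μL = 225 μL total → factor 225/75 = 3
Step 4: 90 μL brought to 4350 μL → factor 4350/90 = 48.333
Step 5: 0.35 mL + 8.7 mL = 9.05 mL total → factor 9.05/0.35 = 25.857
Overall dilution factor = 14.697 × 64.727 × 3 × 48.333 × 25.857 = 3.5667 × 10^6
Stock = 0.0701 μM × 3.5667 × 10^6 = 2.500 × 10^5 μM = 0.250 M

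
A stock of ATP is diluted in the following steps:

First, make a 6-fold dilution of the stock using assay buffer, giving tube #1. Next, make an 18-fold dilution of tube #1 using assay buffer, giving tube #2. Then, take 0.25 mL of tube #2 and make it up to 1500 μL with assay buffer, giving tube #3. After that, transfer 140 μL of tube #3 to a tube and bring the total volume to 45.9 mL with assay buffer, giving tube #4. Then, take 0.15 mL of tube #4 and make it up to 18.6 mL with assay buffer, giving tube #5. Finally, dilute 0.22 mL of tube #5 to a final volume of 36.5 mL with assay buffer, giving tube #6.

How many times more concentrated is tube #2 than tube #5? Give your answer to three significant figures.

Step 1: 6-fold → factor 6
Step 2: 18-fold → factor 18
Step 3: 0.25 mL brought to 1500 μL → factor 1.5/0.25 = 6
Step 4: 140 μL brought to 45.9 mL → factor 45900/140 = 327.86
Step 5: 0.15 mL brought to 18.6 mL → factor 18.6/0.15 = 124
Dilution factor to tube #2 = 108; to tube #5 = 2.6344 × 10^7
[tube #2]/[tube #5] = (factor to tube #5)/(factor to tube #2) = 2.6344 × 10^7/108 = 2.44 × 10^5

2.44 × 10^5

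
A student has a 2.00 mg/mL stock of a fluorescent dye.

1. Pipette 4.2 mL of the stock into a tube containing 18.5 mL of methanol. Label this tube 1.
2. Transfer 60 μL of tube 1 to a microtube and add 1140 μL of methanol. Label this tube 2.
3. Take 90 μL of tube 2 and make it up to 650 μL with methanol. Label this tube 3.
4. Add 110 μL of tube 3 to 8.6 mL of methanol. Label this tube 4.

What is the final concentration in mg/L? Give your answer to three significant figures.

Step 1: 4.2 mL + 18.5 mL = 22.7 mL total → factor 22.7/4.2 = 5.4048
Step 2: 60 μL + 1140 μL = 1200 μL total → factor 1200/60 = 20
Step 3: 90 μL brought to 650 μL → factor 650/90 = 7.2222
Step 4: 110 μL + 8.6 mL = 8710 μL total → factor 8710/110 = 79.182
Overall dilution factor = 5.4048 × 20 × 7.2222 × 79.182 = 61816
Final = 2.00 mg/mL / 61816 = 3.235 × 10^-5 mg/mL = 0.0324 mg/L

0.0324 mg/L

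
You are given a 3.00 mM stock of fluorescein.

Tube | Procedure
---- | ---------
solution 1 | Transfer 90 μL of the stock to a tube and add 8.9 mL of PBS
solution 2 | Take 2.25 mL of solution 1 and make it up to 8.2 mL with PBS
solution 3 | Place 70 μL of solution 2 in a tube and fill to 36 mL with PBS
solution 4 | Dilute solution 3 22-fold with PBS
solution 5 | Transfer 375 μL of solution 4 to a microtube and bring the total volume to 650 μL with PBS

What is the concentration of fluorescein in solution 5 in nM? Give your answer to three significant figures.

0.420 nM

Step 1: 90 μL + 8.9 mL = 8990 μL total → factor 8990/90 = 99.889
Step 2: 2.25 mL brought to 8.2 mL → factor 8.2/2.25 = 3.6444
Step 3: 70 μL brought to 36 mL → factor 36000/70 = 514.29
Step 4: 22-fold → factor 22
Step 5: 375 μL brought to 650 μL → factor 650/375 = 1.7333
Overall dilution factor = 99.889 × 3.6444 × 514.29 × 22 × 1.7333 = 7.1393 × 10^6
Final = 3.00 mM / 7.1393 × 10^6 = 4.202 × 10^-7 mM = 0.420 nM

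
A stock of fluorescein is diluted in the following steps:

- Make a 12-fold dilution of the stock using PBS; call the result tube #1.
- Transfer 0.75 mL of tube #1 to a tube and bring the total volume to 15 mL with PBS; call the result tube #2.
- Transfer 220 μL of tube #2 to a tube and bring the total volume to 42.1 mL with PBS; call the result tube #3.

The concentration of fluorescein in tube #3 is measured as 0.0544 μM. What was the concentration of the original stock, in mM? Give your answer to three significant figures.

2.50 mM

Step 1: 12-fold → factor 12
Step 2: 0.75 mL brought to 15 mL → factor 15/0.75 = 20
Step 3: 220 μL brought to 42.1 mL → factor 42100/220 = 191.36
Overall dilution factor = 12 × 20 × 191.36 = 45927
Stock = 0.0544 μM × 45927 = 2498 μM = 2.50 mM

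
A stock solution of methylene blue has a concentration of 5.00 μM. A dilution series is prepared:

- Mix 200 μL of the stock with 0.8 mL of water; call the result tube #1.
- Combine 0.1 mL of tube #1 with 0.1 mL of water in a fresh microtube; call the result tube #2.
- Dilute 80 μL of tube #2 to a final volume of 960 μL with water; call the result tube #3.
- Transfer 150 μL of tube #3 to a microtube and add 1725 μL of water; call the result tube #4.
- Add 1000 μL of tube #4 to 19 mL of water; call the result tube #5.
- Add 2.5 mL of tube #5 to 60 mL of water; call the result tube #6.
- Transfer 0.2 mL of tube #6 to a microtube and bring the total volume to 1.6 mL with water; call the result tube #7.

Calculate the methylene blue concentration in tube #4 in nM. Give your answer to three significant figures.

3.33 nM

Step 1: 200 μL + 0.8 mL = 1000 μL total → factor 1000/200 = 5
Step 2: 0.1 mL + 0.1 mL = 0.2 mL total → factor 0.2/0.1 = 2
Step 3: 80 μL brought to 960 μL → factor 960/80 = 12
Step 4: 150 μL + 1725 μL = 1875 μL total → factor 1875/150 = 12.5
Dilution factor through tube #4 = 5 × 2 × 12 × 12.5 = 1500
[tube #4] = 5.00 μM / 1500 = 0.003333 μM = 3.33 nM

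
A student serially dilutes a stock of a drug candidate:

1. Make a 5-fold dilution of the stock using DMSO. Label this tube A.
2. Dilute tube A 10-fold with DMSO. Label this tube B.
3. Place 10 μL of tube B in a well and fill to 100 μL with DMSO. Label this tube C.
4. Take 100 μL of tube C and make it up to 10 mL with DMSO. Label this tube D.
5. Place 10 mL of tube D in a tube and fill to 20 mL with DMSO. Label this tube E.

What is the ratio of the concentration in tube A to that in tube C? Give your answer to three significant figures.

100

Step 1: 5-fold → factor 5
Step 2: 10-fold → factor 10
Step 3: 10 μL brought to 100 μL → factor 100/10 = 10
Dilution factor to tube A = 5; to tube C = 500
[tube A]/[tube C] = (factor to tube C)/(factor to tube A) = 500/5 = 100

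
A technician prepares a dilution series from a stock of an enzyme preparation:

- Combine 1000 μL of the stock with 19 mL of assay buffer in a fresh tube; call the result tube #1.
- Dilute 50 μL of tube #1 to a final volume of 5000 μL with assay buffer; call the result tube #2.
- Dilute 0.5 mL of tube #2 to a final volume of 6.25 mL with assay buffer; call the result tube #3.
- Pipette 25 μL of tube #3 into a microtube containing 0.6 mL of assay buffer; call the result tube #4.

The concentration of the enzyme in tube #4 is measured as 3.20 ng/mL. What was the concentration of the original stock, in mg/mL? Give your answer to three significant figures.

Step 1: 1000 μL + 19 mL = 20000 μL total → factor 20000/1000 = 20
Step 2: 50 μL brought to 5000 μL → factor 5000/50 = 100
Step 3: 0.5 mL brought to 6.25 mL → factor 6.25/0.5 = 12.5
Step 4: 25 μL + 0.6 mL = 625 μL total → factor 625/25 = 25
Overall dilution factor = 20 × 100 × 12.5 × 25 = 6.25 × 10^5
Stock = 3.20 ng/mL × 6.25 × 10^5 = 2.000 × 10^6 ng/mL = 2.00 mg/mL

2.00 mg/mL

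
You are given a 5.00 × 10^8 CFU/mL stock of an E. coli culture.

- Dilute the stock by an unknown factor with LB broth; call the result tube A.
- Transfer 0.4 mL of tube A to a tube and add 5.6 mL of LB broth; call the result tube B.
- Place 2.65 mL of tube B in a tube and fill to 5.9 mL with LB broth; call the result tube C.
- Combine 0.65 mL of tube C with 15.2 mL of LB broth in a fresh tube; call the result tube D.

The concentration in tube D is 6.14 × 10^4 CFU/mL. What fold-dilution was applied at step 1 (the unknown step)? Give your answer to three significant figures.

Step 1: unknown factor x
Step 2: 0.4 mL + 5.6 mL = 6 mL total → factor 6/0.4 = 15
Step 3: 2.65 mL brought to 5.9 mL → factor 5.9/2.65 = 2.2264
Step 4: 0.65 mL + 15.2 mL = 15.85 mL total → factor 15.85/0.65 = 24.385
Product of known-step factors = 814.35
Overall factor = 5.00 × 10^8 CFU/mL / (6.14 × 10^4 CFU/mL) = 8143.3
x = 8143.3 / 814.35 = 10.0

10.0-fold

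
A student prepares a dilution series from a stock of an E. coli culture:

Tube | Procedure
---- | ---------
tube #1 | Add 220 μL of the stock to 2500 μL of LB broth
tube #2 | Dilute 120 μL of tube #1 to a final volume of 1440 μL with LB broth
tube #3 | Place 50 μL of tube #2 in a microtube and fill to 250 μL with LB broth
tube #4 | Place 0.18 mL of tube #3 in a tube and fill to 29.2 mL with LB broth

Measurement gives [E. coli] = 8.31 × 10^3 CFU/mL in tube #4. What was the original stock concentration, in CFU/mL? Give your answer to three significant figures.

1.00 × 10^9 CFU/mL

Step 1: 220 μL + 2500 μL = 2720 μL total → factor 2720/220 = 12.364
Step 2: 120 μL brought to 1440 μL → factor 1440/120 = 12
Step 3: 50 μL brought to 250 μL → factor 250/50 = 5
Step 4: 0.18 mL brought to 29.2 mL → factor 29.2/0.18 = 162.22
Overall dilution factor = 12.364 × 12 × 5 × 162.22 = 1.2034 × 10^5
Stock = 8.31 × 10^3 CFU/mL × 1.2034 × 10^5 = 1.00 × 10^9 CFU/mL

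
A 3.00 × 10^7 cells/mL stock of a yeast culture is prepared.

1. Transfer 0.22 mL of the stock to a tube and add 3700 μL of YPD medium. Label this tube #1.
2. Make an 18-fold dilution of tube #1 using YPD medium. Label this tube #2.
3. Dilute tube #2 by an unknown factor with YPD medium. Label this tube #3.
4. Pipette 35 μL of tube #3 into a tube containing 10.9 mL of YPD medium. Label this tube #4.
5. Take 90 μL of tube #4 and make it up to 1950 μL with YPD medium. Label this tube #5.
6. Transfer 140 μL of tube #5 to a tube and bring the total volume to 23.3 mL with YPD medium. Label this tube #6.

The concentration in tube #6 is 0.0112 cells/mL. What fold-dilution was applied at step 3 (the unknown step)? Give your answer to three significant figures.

7.41-fold

Step 1: 0.22 mL + 3700 μL = 3.92 mL total → factor 3.92/0.22 = 17.818
Step 2: 18-fold → factor 18
Step 3: unknown factor x
Step 4: 35 μL + 10.9 mL = 10935 μL total → factor 10935/35 = 312.43
Step 5: 90 μL brought to 1950 μL → factor 1950/90 = 21.667
Step 6: 140 μL brought to 23.3 mL → factor 23300/140 = 166.43
Product of known-step factors = 3.6133 × 10^8
Overall factor = 3.00 × 10^7 cells/mL / (0.0112 cells/mL) = 2.6786 × 10^9
x = 2.6786 × 10^9 / 3.6133 × 10^8 = 7.41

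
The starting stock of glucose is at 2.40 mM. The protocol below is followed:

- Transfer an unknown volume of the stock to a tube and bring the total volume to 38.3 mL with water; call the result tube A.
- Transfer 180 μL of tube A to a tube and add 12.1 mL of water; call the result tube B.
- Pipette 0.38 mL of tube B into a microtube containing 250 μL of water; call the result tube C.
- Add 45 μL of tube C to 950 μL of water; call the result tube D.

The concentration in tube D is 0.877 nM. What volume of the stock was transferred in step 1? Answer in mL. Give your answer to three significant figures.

0.0350 mL

Step 1: v brought to 38.3 mL → factor = 38.3 mL/v
Step 2: 180 μL + 12.1 mL = 12280 μL total → factor 12280/180 = 68.222
Step 3: 0.38 mL + 250 μL = 0.63 mL total → factor 0.63/0.38 = 1.6579
Step 4: 45 μL + 950 μL = 995 μL total → factor 995/45 = 22.111
Product of known-step factors = 2500.9
Overall factor = 2.40 mM / (0.877 nM) = 2.7366 × 10^6
Step-1 factor = 2.7366 × 10^6 / 2500.9 = 1094.3
v = 38.3 mL / 1094.3 = 0.0350 mL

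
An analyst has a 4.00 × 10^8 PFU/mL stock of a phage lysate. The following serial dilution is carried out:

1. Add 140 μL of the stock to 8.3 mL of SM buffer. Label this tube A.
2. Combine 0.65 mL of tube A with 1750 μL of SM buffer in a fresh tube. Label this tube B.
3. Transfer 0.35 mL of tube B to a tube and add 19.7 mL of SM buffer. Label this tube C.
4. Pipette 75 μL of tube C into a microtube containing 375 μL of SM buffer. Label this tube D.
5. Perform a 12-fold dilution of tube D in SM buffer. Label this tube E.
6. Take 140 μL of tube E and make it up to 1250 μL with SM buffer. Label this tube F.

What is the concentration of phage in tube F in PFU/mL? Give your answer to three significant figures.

48.8 PFU/mL

Step 1: 140 μL + 8.3 mL = 8440 μL total → factor 8440/140 = 60.286
Step 2: 0.65 mL + 1750 μL = 2.4 mL total → factor 2.4/0.65 = 3.6923
Step 3: 0.35 mL + 19.7 mL = 20.05 mL total → factor 20.05/0.35 = 57.286
Step 4: 75 μL + 375 μL = 450 μL total → factor 450/75 = 6
Step 5: 12-fold → factor 12
Step 6: 140 μL brought to 1250 μL → factor 1250/140 = 8.9286
Overall dilution factor = 60.286 × 3.6923 × 57.286 × 6 × 12 × 8.9286 = 8.1973 × 10^6
Final = 4.00 × 10^8 PFU/mL / 8.1973 × 10^6 = 48.8 PFU/mL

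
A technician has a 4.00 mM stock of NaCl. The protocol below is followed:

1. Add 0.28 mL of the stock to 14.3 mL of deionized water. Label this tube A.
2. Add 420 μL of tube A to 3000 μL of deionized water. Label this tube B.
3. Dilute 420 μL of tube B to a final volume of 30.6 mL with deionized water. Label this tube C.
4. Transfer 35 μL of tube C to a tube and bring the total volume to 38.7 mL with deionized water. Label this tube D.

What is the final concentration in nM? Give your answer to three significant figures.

0.117 nM

Step 1: 0.28 mL + 14.3 mL = 14.58 mL total → factor 14.58/0.28 = 52.071
Step 2: 420 μL + 3000 μL = 3420 μL total → factor 3420/420 = 8.1429
Step 3: 420 μL brought to 30.6 mL → factor 30600/420 = 72.857
Step 4: 35 μL brought to 38.7 mL → factor 38700/35 = 1105.7
Overall dilution factor = 52.071 × 8.1429 × 72.857 × 1105.7 = 3.4158 × 10^7
Final = 4.00 mM / 3.4158 × 10^7 = 1.171 × 10^-7 mM = 0.117 nM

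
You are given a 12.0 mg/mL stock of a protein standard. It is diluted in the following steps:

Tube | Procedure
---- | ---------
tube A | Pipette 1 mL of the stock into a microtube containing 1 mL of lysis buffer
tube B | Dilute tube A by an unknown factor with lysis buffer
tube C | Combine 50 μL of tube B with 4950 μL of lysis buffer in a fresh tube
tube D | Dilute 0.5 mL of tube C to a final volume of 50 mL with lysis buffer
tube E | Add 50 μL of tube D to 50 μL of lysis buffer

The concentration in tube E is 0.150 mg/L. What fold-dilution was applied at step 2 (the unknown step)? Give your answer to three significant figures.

2.00-fold

Step 1: 1 mL + 1 mL = 2 mL total → factor 2/1 = 2
Step 2: unknown factor x
Step 3: 50 μL + 4950 μL = 5000 μL total → factor 5000/50 = 100
Step 4: 0.5 mL brought to 50 mL → factor 50/0.5 = 100
Step 5: 50 μL + 50 μL = 100 μL total → factor 100/50 = 2
Product of known-step factors = 40000
Overall factor = 12.0 mg/mL / (0.150 mg/L) = 80000
x = 80000 / 40000 = 2.00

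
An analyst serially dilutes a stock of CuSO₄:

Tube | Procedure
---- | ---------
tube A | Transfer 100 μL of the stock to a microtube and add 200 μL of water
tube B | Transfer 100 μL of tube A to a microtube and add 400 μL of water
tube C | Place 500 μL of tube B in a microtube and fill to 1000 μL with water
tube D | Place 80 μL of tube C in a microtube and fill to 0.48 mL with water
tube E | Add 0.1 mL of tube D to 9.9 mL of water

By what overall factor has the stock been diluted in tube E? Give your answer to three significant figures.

Step 1: 100 μL + 200 μL = 300 μL total → factor 300/100 = 3
Step 2: 100 μL + 400 μL = 500 μL total → factor 500/100 = 5
Step 3: 500 μL brought to 1000 μL → factor 1000/500 = 2
Step 4: 80 μL brought to 0.48 mL → factor 480/80 = 6
Step 5: 0.1 mL + 9.9 mL = 10 mL total → factor 10/0.1 = 100
Overall dilution factor = 3 × 5 × 2 × 6 × 100 = 18000

1.80 × 10^4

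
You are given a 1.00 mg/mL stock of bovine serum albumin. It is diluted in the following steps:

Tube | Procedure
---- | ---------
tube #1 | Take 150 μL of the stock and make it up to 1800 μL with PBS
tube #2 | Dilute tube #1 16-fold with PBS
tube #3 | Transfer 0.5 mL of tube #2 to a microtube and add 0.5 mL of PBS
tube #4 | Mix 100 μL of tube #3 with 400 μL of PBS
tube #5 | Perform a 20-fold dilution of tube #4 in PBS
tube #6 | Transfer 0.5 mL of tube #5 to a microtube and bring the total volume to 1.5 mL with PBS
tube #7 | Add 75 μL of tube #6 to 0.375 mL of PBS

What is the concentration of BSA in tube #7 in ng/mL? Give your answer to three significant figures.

1.45 ng/mL

Step 1: 150 μL brought to 1800 μL → factor 1800/150 = 12
Step 2: 16-fold → factor 16
Step 3: 0.5 mL + 0.5 mL = 1 mL total → factor 1/0.5 = 2
Step 4: 100 μL + 400 μL = 500 μL total → factor 500/100 = 5
Step 5: 20-fold → factor 20
Step 6: 0.5 mL brought to 1.5 mL → factor 1.5/0.5 = 3
Step 7: 75 μL + 0.375 mL = 450 μL total → factor 450/75 = 6
Overall dilution factor = 12 × 16 × 2 × 5 × 20 × 3 × 6 = 6.912 × 10^5
Final = 1.00 mg/mL / 6.912 × 10^5 = 1.447 × 10^-6 mg/mL = 1.45 ng/mL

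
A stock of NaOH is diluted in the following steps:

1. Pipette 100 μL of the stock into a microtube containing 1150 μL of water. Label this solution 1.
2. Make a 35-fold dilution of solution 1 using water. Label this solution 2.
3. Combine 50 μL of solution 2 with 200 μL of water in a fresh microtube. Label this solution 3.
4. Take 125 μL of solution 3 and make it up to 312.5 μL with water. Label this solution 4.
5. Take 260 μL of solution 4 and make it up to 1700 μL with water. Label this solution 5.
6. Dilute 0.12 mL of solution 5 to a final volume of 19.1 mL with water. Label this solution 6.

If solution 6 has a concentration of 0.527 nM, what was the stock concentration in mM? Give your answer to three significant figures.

Step 1: 100 μL + 1150 μL = 1250 μL total → factor 1250/100 = 12.5
Step 2: 35-fold → factor 35
Step 3: 50 μL + 200 μL = 250 μL total → factor 250/50 = 5
Step 4: 125 μL brought to 312.5 μL → factor 312.5/125 = 2.5
Step 5: 260 μL brought to 1700 μL → factor 1700/260 = 6.5385
Step 6: 0.12 mL brought to 19.1 mL → factor 19.1/0.12 = 159.17
Overall dilution factor = 12.5 × 35 × 5 × 2.5 × 6.5385 × 159.17 = 5.6914 × 10^6
Stock = 0.527 nM × 5.6914 × 10^6 = 2.999 × 10^6 nM = 3.00 mM

3.00 mM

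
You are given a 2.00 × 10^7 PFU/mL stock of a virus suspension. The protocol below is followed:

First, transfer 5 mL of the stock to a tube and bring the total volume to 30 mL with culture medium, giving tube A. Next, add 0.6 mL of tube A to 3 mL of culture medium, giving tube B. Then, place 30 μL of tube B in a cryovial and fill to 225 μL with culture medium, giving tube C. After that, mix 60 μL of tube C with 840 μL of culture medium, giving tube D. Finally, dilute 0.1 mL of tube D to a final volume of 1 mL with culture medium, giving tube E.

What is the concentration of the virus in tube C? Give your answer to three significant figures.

Step 1: 5 mL brought to 30 mL → factor 30/5 = 6
Step 2: 0.6 mL + 3 mL = 3.6 mL total → factor 3.6/0.6 = 6
Step 3: 30 μL brought to 225 μL → factor 225/30 = 7.5
Dilution factor through tube C = 6 × 6 × 7.5 = 270
[tube C] = 2.00 × 10^7 PFU/mL / 270 = 7.41 × 10^4 PFU/mL

7.41 × 10^4 PFU/mL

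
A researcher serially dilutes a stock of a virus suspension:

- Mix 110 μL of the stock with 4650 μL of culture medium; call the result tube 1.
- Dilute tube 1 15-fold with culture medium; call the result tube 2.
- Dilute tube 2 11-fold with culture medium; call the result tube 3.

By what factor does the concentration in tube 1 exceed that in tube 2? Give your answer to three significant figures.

15.0

Step 1: 110 μL + 4650 μL = 4760 μL total → factor 4760/110 = 43.273
Step 2: 15-fold → factor 15
Dilution factor to tube 1 = 43.273; to tube 2 = 649.09
[tube 1]/[tube 2] = (factor to tube 2)/(factor to tube 1) = 649.09/43.273 = 15.0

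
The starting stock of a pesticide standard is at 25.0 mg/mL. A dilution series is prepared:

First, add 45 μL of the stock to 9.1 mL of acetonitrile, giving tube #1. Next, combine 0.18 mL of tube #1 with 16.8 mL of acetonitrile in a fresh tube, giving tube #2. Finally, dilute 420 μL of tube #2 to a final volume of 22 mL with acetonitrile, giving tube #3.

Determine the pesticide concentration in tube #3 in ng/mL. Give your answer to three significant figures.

24.9 ng/mL

Step 1: 45 μL + 9.1 mL = 9145 μL total → factor 9145/45 = 203.22
Step 2: 0.18 mL + 16.8 mL = 16.98 mL total → factor 16.98/0.18 = 94.333
Step 3: 420 μL brought to 22 mL → factor 22000/420 = 52.381
Overall dilution factor = 203.22 × 94.333 × 52.381 = 1.0042 × 10^6
Final = 25.0 mg/mL / 1.0042 × 10^6 = 2.490 × 10^-5 mg/mL = 24.9 ng/mL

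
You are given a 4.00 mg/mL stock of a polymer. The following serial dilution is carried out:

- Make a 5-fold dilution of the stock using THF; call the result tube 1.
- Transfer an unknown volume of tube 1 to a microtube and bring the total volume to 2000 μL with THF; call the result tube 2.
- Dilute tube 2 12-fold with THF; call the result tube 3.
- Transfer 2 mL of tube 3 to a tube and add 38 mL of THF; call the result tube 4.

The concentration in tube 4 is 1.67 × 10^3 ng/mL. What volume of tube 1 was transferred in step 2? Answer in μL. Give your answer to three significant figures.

1.00 × 10^3 μL

Step 1: 5-fold → factor 5
Step 2: v brought to 2000 μL → factor = 2000 μL/v
Step 3: 12-fold → factor 12
Step 4: 2 mL + 38 mL = 40 mL total → factor 40/2 = 20
Product of known-step factors = 1200
Overall factor = 4.00 mg/mL / (1.67 × 10^3 ng/mL) = 2395.2
Step-2 factor = 2395.2 / 1200 = 1.996
v = 2000 μL / 1.996 = 1.00 × 10^3 μL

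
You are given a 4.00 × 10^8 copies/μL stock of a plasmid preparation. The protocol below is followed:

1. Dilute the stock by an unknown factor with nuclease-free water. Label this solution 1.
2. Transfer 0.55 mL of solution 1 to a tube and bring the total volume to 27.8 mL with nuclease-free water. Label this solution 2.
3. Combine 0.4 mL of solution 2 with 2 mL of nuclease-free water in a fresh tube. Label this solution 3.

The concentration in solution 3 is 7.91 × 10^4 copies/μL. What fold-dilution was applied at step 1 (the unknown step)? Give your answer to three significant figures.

16.7-fold

Step 1: unknown factor x
Step 2: 0.55 mL brought to 27.8 mL → factor 27.8/0.55 = 50.545
Step 3: 0.4 mL + 2 mL = 2.4 mL total → factor 2.4/0.4 = 6
Product of known-step factors = 303.27
Overall factor = 4.00 × 10^8 copies/μL / (7.91 × 10^4 copies/μL) = 5056.9
x = 5056.9 / 303.27 = 16.7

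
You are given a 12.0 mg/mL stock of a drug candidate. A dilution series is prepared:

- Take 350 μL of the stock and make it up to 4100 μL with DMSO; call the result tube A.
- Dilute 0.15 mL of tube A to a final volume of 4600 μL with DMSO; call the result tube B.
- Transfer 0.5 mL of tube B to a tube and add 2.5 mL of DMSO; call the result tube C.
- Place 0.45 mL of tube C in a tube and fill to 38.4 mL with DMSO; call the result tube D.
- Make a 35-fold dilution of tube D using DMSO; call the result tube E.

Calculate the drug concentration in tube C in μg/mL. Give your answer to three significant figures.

5.57 μg/mL

Step 1: 350 μL brought to 4100 μL → factor 4100/350 = 11.714
Step 2: 0.15 mL brought to 4600 μL → factor 4.6/0.15 = 30.667
Step 3: 0.5 mL + 2.5 mL = 3 mL total → factor 3/0.5 = 6
Dilution factor through tube C = 11.714 × 30.667 × 6 = 2155.4
[tube C] = 12.0 mg/mL / 2155.4 = 0.005567 mg/mL = 5.57 μg/mL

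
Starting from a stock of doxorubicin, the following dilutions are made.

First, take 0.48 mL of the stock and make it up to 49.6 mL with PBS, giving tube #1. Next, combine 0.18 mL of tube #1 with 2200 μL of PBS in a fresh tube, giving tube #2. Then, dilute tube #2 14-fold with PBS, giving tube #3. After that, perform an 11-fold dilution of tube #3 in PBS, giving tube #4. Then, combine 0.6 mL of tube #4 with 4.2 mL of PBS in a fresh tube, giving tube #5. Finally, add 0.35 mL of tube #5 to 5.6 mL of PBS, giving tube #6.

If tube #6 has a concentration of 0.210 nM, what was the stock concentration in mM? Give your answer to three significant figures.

Step 1: 0.48 mL brought to 49.6 mL → factor 49.6/0.48 = 103.33
Step 2: 0.18 mL + 2200 μL = 2.38 mL total → factor 2.38/0.18 = 13.222
Step 3: 14-fold → factor 14
Step 4: 11-fold → factor 11
Step 5: 0.6 mL + 4.2 mL = 4.8 mL total → factor 4.8/0.6 = 8
Step 6: 0.35 mL + 5.6 mL = 5.95 mL total → factor 5.95/0.35 = 17
Overall dilution factor = 103.33 × 13.222 × 14 × 11 × 8 × 17 = 2.8616 × 10^7
Stock = 0.210 nM × 2.8616 × 10^7 = 6.009 × 10^6 nM = 6.01 mM

6.01 mM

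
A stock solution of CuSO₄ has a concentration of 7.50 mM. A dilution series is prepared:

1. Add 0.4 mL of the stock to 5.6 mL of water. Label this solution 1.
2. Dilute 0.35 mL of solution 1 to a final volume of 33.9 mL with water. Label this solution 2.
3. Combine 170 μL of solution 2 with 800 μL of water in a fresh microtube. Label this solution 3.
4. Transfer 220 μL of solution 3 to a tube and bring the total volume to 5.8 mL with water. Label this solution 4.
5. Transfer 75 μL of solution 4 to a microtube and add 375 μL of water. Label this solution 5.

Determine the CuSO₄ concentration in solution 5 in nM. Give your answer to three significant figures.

5.72 nM

Step 1: 0.4 mL + 5.6 mL = 6 mL total → factor 6/0.4 = 15
Step 2: 0.35 mL brought to 33.9 mL → factor 33.9/0.35 = 96.857
Step 3: 170 μL + 800 μL = 970 μL total → factor 970/170 = 5.7059
Step 4: 220 μL brought to 5.8 mL → factor 5800/220 = 26.364
Step 5: 75 μL + 375 μL = 450 μL total → factor 450/75 = 6
Overall dilution factor = 15 × 96.857 × 5.7059 × 26.364 × 6 = 1.3113 × 10^6
Final = 7.50 mM / 1.3113 × 10^6 = 5.720 × 10^-6 mM = 5.72 nM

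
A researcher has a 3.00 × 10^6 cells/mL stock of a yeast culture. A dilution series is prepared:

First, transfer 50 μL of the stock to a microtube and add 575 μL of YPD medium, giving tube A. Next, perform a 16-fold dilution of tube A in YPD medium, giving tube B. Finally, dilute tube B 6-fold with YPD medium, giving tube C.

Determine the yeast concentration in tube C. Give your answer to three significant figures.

Step 1: 50 μL + 575 μL = 625 μL total → factor 625/50 = 12.5
Step 2: 16-fold → factor 16
Step 3: 6-fold → factor 6
Overall dilution factor = 12.5 × 16 × 6 = 1200
Final = 3.00 × 10^6 cells/mL / 1200 = 2.50 × 10^3 cells/mL

2.50 × 10^3 cells/mL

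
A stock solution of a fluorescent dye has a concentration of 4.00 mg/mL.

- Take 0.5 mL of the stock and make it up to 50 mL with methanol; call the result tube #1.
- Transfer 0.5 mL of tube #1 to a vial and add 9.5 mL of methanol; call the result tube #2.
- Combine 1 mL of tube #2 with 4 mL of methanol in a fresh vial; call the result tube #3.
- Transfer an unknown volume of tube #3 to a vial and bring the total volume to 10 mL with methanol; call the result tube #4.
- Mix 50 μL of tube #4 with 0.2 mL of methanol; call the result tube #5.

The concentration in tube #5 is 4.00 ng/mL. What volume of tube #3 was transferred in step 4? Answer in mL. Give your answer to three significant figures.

Step 1: 0.5 mL brought to 50 mL → factor 50/0.5 = 100
Step 2: 0.5 mL + 9.5 mL = 10 mL total → factor 10/0.5 = 20
Step 3: 1 mL + 4 mL = 5 mL total → factor 5/1 = 5
Step 4: v brought to 10 mL → factor = 10 mL/v
Step 5: 50 μL + 0.2 mL = 250 μL total → factor 250/50 = 5
Product of known-step factors = 50000
Overall factor = 4.00 mg/mL / (4.00 ng/mL) = 1 × 10^6
Step-4 factor = 1 × 10^6 / 50000 = 20
v = 10 mL / 20 = 0.500 mL

0.500 mL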